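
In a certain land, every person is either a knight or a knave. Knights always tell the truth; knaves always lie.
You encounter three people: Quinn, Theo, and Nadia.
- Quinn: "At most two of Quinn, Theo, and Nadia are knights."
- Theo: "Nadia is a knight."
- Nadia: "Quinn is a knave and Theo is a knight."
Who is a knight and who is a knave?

Quinn is a knight, Theo is a knave, and Nadia is a knave.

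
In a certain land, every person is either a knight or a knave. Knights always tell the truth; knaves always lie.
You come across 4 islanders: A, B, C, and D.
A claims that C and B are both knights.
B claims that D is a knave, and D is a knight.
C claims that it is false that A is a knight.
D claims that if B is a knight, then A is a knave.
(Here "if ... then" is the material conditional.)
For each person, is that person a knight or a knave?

A is a knave, B is a knave, C is a knight, and D is a knight.

Suppose A is a knight. Then A's statement "C and B are both knights" would have to be true. Checking the 8 ways to assign the others, none is consistent with every speaker.
(For instance, with B=knave, C=knight, D=knight, A's claim "C and B are both knights" comes out false where it would need to be true.)
So A must be a knave, making "C and B are both knights" false. Taking A=knave, B=knave, C=knight, D=knight, each remaining statement checks out:
  B (knave): "D is a knave, and D is a knight" — false. ✓
  C (knight): "it is false that A is a knight" — true. ✓
  D (knight): "if B is a knight, then A is a knave" — true. ✓
This is the unique consistent assignment.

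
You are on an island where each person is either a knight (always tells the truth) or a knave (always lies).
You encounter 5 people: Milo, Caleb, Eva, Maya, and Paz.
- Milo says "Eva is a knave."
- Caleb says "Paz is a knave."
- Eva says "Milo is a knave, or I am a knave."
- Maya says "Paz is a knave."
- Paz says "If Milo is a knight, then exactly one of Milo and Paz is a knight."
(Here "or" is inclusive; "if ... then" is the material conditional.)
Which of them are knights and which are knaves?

Milo is a knave, Caleb is a knave, Eva is a knight, Maya is a knave, and Paz is a knight.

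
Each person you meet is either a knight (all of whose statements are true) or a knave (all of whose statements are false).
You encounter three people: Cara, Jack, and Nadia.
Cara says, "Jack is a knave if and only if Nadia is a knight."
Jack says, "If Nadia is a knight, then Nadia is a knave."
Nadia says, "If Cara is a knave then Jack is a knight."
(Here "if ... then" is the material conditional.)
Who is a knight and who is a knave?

Cara is a knight, Jack is a knave, and Nadia is a knight.

Suppose Cara is a knave. Then Cara's statement "Jack is a knave if and only if Nadia is a knight" would have to be false. Checking the 4 ways to assign the others, none is consistent with every speaker.
(For instance, with Jack=knave, Nadia=knight, Cara's claim "Jack is a knave if and only if Nadia is a knight" comes out true where it would need to be false.)
So Cara must be a knight, making "Jack is a knave if and only if Nadia is a knight" true. Taking Cara=knight, Jack=knave, Nadia=knight, each remaining statement checks out:
  Jack (knave): "if Nadia is a knight, then Nadia is a knave" — false. ✓
  Nadia (knight): "if Cara is a knave then Jack is a knight" — true. ✓
This is the unique consistent assignment.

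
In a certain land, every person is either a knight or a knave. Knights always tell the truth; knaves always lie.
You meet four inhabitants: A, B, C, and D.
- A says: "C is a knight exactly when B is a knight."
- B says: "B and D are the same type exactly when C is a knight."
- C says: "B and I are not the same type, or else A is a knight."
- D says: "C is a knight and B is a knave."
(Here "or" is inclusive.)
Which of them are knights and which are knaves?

A is a knave, B is a knave, C is a knight, and D is a knight.

Since A is a knave, "C is a knight exactly when B is a knight" needs to be false, which holds.
B is a knave; "B and D are the same type exactly when C is a knight" is false, as required.
C is a knight, so "B and I are not the same type, or else A is a knight" must be true — and it is.
Since D is a knight, "C is a knight and B is a knave" needs to be true, which holds.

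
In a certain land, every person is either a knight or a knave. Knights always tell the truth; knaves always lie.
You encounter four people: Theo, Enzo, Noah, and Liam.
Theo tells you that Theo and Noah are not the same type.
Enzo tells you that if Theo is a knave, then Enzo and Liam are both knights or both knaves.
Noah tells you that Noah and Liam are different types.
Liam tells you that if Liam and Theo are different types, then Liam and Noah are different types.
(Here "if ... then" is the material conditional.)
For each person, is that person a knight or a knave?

Knights: Theo and Enzo. Knaves: Noah and Liam.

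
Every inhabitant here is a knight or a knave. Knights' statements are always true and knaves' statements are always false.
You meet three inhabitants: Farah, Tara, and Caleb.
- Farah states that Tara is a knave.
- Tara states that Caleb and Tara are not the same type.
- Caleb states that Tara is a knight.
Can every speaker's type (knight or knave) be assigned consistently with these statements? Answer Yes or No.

Yes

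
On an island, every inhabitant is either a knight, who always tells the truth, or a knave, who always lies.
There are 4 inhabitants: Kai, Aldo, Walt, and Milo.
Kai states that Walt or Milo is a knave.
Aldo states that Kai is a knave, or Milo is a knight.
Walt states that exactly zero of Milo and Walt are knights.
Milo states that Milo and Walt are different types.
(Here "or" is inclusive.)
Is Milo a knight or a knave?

Milo is a knight.

Consistent assignments: {Kai=knight, Aldo=knight, Walt=knave, Milo=knight}
In every consistent assignment, Milo is a knight.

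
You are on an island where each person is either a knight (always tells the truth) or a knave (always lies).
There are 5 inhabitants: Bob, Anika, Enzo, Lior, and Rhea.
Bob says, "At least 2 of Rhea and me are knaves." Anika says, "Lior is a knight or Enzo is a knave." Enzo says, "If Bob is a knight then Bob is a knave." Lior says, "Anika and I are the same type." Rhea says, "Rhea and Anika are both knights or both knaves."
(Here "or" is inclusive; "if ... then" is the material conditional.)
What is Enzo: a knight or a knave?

Consistent assignments: {Bob=knave, Anika=knight, Enzo=knight, Lior=knight, Rhea=knight}
In every consistent assignment, Enzo is a knight.

Enzo is a knight.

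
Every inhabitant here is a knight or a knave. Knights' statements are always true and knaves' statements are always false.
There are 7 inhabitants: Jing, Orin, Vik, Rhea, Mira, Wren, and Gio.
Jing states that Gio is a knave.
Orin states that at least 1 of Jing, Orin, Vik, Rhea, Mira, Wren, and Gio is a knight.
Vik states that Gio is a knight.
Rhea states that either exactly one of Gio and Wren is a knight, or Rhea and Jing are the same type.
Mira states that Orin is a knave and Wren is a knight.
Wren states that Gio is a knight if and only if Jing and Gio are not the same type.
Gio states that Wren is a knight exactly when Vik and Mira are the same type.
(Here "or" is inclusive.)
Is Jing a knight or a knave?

Jing is a knight.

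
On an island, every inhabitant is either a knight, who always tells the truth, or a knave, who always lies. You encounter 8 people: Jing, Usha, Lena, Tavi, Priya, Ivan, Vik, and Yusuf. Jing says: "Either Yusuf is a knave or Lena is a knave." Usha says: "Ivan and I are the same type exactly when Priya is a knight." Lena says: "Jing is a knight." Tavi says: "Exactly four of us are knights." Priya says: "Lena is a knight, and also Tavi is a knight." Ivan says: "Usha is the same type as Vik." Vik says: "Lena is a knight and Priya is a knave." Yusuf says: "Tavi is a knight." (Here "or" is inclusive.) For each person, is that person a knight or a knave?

Jing is a knight, Usha is a knave, Lena is a knight, Tavi is a knave, Priya is a knave, Ivan is a knave, Vik is a knight, and Yusuf is a knave.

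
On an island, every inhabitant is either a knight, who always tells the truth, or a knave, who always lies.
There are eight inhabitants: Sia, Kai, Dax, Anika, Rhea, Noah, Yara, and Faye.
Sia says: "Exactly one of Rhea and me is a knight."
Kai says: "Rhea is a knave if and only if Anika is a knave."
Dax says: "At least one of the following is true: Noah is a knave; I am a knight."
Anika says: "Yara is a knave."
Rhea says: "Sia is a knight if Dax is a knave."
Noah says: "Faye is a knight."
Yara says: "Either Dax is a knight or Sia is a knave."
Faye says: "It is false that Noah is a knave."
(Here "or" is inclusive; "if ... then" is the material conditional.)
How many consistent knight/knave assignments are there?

1

Consistent assignments:
  Sia=knave, Kai=knight, Dax=knave, Anika=knave, Rhea=knave, Noah=knight, Yara=knight, Faye=knight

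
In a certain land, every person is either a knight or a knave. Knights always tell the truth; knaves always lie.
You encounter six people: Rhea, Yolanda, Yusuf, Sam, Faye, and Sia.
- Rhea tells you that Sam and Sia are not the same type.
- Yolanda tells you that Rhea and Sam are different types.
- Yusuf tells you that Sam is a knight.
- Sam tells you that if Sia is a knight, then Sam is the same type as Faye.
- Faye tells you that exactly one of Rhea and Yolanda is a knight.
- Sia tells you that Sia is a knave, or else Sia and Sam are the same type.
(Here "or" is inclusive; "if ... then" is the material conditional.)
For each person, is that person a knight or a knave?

Rhea is a knave, Yolanda is a knight, Yusuf is a knight, Sam is a knight, Faye is a knight, and Sia is a knight.

As a knave, Rhea's statement "Sam and Sia are not the same type" should be False; it is.
Yolanda is a knight, and the claim "Rhea and Sam are different types" is indeed True.
Yusuf is a knight, and the claim "Sam is a knight" is indeed True.
Sam is a knight; "if Sia is a knight, then Sam is the same type as Faye" is True, as required.
Faye (knight): "exactly one of Rhea and Yolanda is a knight" — True. ✓
Since Sia is a knight, "Sia is a knave, or else Sia and Sam are the same type" needs to be True, which holds.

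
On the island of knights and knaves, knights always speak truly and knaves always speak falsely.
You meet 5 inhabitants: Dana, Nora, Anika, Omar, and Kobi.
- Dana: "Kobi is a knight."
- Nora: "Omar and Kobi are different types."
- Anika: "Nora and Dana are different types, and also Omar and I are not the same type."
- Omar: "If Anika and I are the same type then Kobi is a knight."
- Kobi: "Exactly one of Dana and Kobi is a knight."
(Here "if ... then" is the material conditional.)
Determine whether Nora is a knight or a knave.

Nora is a knave.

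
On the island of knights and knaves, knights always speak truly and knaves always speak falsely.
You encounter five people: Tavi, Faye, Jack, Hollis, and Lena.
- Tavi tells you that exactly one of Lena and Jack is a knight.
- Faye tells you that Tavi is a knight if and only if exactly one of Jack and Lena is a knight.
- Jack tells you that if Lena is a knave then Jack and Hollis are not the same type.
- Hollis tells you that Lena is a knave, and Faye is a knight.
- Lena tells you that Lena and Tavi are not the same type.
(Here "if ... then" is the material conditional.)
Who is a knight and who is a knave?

Tavi is a knave, Faye is a knight, Jack is a knight, Hollis is a knave, and Lena is a knight.

Suppose Tavi is a knight. Then Tavi's statement "exactly one of Lena and Jack is a knight" would have to be true. Checking the 16 ways to assign the others, none is consistent with every speaker.
(For instance, with Faye=knight, Jack=knight, Hollis=knave, Lena=knight, Tavi's claim "exactly one of Lena and Jack is a knight" comes out false where it would need to be true.)
So Tavi must be a knave, making "exactly one of Lena and Jack is a knight" false. Taking Tavi=knave, Faye=knight, Jack=knight, Hollis=knave, Lena=knight, each remaining statement checks out:
  Faye (knight): "Tavi is a knight if and only if exactly one of Jack and Lena is a knight" — true. ✓
  Jack (knight): "if Lena is a knave then Jack and Hollis are not the same type" — true. ✓
  Hollis (knave): "Lena is a knave, and Faye is a knight" — false. ✓
  Lena (knight): "Lena and Tavi are not the same type" — true. ✓
This is the unique consistent assignment.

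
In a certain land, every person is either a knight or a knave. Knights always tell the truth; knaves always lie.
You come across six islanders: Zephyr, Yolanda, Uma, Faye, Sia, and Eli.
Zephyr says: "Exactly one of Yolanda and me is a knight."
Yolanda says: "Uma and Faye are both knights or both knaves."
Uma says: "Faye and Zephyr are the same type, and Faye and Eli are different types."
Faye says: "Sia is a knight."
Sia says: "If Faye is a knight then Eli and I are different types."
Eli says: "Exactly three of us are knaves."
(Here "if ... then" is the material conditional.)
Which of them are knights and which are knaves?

Knights: Faye and Sia. Knaves: Zephyr, Yolanda, Uma, and Eli.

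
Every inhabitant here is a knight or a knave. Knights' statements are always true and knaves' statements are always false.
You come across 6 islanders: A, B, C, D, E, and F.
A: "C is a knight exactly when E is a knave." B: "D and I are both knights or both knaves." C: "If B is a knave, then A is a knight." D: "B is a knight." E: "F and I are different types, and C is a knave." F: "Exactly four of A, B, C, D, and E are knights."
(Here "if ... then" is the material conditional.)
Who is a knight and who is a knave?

Knights: A, B, C, D, and F. Knaves: E.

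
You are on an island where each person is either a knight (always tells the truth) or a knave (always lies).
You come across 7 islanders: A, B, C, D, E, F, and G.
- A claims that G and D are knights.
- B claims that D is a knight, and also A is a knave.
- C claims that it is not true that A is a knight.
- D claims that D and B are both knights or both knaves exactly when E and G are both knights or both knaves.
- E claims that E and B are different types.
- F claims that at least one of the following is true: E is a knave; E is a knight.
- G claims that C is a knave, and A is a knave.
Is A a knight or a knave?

A is a knave.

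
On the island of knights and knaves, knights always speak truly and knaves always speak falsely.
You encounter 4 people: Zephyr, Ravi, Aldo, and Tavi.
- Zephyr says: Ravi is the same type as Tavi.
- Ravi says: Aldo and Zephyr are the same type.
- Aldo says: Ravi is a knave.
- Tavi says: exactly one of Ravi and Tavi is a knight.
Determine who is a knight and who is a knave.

Zephyr is a knave, Ravi is a knave, Aldo is a knight, and Tavi is a knight.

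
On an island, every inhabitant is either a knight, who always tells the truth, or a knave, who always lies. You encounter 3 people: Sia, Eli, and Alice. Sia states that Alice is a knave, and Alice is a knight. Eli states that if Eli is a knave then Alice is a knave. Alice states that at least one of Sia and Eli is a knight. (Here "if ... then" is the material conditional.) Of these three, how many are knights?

The unique consistent assignment is Sia=knave, Eli=knight, Alice=knight.
That has 2 knights.

2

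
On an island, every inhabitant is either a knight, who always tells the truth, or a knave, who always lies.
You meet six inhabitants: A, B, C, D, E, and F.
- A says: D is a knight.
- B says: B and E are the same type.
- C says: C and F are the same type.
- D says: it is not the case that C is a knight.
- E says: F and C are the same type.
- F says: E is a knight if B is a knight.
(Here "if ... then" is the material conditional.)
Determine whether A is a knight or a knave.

A is a knave.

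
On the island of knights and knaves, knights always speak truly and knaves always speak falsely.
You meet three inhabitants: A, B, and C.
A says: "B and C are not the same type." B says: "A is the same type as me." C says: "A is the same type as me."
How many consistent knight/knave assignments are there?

2

Consistent assignments:
  A=knight, B=knight, C=knave
  A=knight, B=knave, C=knight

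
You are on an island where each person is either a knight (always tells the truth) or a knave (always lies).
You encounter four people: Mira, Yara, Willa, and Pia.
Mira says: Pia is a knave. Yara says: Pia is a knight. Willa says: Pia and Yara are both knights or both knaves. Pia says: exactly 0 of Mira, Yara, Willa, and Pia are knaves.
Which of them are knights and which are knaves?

Mira is a knight, Yara is a knave, Willa is a knight, and Pia is a knave.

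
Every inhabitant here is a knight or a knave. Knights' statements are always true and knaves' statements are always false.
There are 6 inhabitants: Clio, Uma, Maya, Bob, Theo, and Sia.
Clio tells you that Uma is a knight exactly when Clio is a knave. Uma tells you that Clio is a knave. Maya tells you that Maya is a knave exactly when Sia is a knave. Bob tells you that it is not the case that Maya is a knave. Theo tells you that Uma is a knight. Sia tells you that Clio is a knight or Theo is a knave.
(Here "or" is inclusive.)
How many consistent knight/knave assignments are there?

2

Consistent assignments:
  Clio=knight, Uma=knave, Maya=knight, Bob=knight, Theo=knave, Sia=knight
  Clio=knight, Uma=knave, Maya=knave, Bob=knave, Theo=knave, Sia=knight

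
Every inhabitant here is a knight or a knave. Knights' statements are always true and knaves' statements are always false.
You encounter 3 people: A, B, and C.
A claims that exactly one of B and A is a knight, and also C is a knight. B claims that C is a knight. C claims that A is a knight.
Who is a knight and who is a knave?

A is a knave, B is a knave, and C is a knave.

As a knave, A's statement "exactly one of B and A is a knight, and also C is a knight" should be False; it is.
As a knave, B's statement "C is a knight" should be False; it is.
C (knave): "A is a knight" — False. ✓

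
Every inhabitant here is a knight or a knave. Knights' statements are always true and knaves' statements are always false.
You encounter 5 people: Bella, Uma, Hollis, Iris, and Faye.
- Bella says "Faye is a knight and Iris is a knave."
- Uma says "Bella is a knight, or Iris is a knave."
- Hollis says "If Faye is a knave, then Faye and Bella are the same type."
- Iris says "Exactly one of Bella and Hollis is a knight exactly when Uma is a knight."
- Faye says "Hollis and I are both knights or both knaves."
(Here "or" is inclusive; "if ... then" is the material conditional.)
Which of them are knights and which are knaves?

Knights: Bella, Uma, Hollis, and Faye. Knaves: Iris.

As a knight, Bella's statement "Faye is a knight and Iris is a knave" should be True; it is.
Since Uma is a knight, "Bella is a knight, or Iris is a knave" needs to be True, which holds.
Since Hollis is a knight, "if Faye is a knave, then Faye and Bella are the same type" needs to be True, which holds.
Iris (knave): "exactly one of Bella and Hollis is a knight exactly when Uma is a knight" — False. ✓
As a knight, Faye's statement "Hollis and I are both knights or both knaves" should be True; it is.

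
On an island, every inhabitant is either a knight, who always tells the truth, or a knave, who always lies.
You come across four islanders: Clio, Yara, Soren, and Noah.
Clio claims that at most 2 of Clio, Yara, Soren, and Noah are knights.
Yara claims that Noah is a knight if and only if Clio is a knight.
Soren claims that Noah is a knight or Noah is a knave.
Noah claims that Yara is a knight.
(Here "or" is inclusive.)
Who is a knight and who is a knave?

Clio is a knight, Yara is a knave, Soren is a knight, and Noah is a knave.

Clio is a knight; "at most 2 of Clio, Yara, Soren, and Noah are knights" is True, as required.
Yara is a knave, so "Noah is a knight if and only if Clio is a knight" must be False — and it is.
Soren is a knight, and the claim "Noah is a knight or Noah is a knave" is indeed True.
As a knave, Noah's statement "Yara is a knight" should be False; it is.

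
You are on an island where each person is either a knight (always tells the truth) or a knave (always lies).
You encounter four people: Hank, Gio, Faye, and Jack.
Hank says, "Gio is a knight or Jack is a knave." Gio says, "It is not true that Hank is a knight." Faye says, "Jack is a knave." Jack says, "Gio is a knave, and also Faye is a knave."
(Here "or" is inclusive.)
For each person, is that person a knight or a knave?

Hank is a knight, Gio is a knave, Faye is a knight, and Jack is a knave.

Suppose Hank is a knave. Then Hank's statement "Gio is a knight or Jack is a knave" would have to be false. Checking the 8 ways to assign the others, none is consistent with every speaker.
(For instance, with Gio=knave, Faye=knight, Jack=knave, Hank's claim "Gio is a knight or Jack is a knave" comes out true where it would need to be false.)
So Hank must be a knight, making "Gio is a knight or Jack is a knave" true. Taking Hank=knight, Gio=knave, Faye=knight, Jack=knave, each remaining statement checks out:
  Gio (knave): "it is not true that Hank is a knight" — false. ✓
  Faye (knight): "Jack is a knave" — true. ✓
  Jack (knave): "Gio is a knave, and also Faye is a knave" — false. ✓
This is the unique consistent assignment.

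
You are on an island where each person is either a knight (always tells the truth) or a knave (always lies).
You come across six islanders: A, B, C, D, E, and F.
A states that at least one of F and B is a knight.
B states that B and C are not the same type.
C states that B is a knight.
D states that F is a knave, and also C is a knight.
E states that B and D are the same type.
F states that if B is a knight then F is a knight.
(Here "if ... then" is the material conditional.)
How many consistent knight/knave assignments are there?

Consistent assignments:
  A=knight, B=knave, C=knave, D=knave, E=knight, F=knight

1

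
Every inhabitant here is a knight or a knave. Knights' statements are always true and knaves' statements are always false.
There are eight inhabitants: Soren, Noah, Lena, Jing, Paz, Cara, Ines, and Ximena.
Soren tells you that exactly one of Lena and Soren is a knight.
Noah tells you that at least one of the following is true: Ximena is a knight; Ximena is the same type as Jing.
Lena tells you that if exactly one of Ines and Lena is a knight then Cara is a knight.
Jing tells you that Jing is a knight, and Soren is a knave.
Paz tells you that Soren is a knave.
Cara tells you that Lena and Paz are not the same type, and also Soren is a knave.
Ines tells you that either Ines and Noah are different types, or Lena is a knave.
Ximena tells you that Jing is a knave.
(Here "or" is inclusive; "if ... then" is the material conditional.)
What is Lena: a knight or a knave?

Consistent assignments: {Soren=knight, Noah=knight, Lena=knave, Jing=knave, Paz=knave, Cara=knave, Ines=knight, Ximena=knight}
In every consistent assignment, Lena is a knave.

Lena is a knave.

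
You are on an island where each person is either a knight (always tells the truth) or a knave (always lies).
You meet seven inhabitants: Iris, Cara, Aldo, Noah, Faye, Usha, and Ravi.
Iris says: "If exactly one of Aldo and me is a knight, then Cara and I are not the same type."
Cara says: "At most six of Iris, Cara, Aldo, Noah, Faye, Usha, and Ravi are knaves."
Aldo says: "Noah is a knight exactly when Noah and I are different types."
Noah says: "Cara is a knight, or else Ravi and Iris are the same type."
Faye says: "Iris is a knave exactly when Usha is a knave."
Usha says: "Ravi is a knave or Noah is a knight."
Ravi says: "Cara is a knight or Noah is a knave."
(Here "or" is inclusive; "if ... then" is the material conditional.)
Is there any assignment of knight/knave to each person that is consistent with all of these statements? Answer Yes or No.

No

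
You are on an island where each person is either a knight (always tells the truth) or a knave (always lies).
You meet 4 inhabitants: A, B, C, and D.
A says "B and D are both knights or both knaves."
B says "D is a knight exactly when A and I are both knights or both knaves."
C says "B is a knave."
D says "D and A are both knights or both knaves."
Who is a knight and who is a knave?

A is a knight, and the claim "B and D are both knights or both knaves" is indeed true.
B (knight): "D is a knight exactly when A and I are both knights or both knaves" — true. ✓
C is a knave, and the claim "B is a knave" is indeed false.
As a knight, D's statement "D and A are both knights or both knaves" should be true; it is.

A is a knight, B is a knight, C is a knave, and D is a knight.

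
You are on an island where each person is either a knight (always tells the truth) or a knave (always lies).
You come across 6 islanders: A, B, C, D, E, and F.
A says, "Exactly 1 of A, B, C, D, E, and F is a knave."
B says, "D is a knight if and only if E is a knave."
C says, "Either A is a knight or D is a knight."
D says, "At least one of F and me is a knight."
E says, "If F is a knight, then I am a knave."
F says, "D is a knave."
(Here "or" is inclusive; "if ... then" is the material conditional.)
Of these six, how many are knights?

3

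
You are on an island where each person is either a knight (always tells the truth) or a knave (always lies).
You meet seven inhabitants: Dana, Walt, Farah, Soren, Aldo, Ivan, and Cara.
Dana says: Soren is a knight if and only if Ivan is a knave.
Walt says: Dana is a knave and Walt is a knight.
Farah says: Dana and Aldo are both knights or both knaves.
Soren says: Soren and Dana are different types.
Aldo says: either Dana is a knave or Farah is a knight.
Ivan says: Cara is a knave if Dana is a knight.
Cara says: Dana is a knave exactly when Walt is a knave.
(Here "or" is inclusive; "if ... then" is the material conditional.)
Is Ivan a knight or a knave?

Consistent assignments: {Dana=knave, Walt=knight, Farah=knave, Soren=knight, Aldo=knight, Ivan=knight, Cara=knave}; {Dana=knave, Walt=knave, Farah=knave, Soren=knight, Aldo=knight, Ivan=knight, Cara=knight}
In every consistent assignment, Ivan is a knight.

Ivan is a knight.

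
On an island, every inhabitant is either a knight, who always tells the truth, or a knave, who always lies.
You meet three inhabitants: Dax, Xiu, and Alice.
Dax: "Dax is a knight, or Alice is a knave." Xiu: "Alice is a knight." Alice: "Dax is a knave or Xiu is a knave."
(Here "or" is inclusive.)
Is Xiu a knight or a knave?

Xiu is a knight.

Consistent assignments: {Dax=knave, Xiu=knight, Alice=knight}
In every consistent assignment, Xiu is a knight.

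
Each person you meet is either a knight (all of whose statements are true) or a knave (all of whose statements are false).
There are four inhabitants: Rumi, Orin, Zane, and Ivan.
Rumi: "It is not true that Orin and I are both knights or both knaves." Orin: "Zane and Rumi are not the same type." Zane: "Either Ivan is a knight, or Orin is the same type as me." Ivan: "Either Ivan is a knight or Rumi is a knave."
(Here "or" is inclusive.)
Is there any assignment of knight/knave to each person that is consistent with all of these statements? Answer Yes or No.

Yes

One consistent assignment: Rumi=knight, Orin=knave, Zane=knight, Ivan=knight.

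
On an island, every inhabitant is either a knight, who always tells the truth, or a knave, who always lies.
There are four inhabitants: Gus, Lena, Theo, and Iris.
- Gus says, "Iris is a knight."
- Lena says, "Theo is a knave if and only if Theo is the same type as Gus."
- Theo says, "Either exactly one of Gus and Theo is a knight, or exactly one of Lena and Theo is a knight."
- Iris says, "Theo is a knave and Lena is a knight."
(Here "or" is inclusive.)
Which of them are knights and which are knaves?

Suppose Gus is a knight. Then Gus's statement "Iris is a knight" would have to be true. Checking the 8 ways to assign the others, none is consistent with every speaker.
(For instance, with Lena=knight, Theo=knight, Iris=knave, Gus's claim "Iris is a knight" comes out false where it would need to be true.)
So Gus must be a knave, making "Iris is a knight" false. Taking Gus=knave, Lena=knight, Theo=knight, Iris=knave, each remaining statement checks out:
  Lena (knight): "Theo is a knave if and only if Theo is the same type as Gus" — true. ✓
  Theo (knight): "either exactly one of Gus and Theo is a knight, or exactly one of Lena and Theo is a knight" — true. ✓
  Iris (knave): "Theo is a knave and Lena is a knight" — false. ✓
This is the unique consistent assignment.

Knights: Lena and Theo. Knaves: Gus and Iris.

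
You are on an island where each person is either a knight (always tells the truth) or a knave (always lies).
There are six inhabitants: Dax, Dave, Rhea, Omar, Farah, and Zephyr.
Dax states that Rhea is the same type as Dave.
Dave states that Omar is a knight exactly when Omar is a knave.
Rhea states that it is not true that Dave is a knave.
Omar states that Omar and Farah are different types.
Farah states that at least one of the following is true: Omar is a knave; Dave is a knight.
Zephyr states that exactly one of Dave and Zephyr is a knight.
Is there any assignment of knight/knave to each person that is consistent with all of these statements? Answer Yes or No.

Yes

One consistent assignment: Dax=knight, Dave=knave, Rhea=knave, Omar=knight, Farah=knave, Zephyr=knight.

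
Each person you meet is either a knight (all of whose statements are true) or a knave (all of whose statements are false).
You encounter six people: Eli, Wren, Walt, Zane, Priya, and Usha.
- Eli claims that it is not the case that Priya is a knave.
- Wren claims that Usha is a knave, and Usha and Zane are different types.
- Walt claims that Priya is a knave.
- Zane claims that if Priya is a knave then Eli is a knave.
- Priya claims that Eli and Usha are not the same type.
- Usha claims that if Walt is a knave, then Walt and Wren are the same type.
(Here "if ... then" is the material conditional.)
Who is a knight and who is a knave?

Eli is a knight, Wren is a knight, Walt is a knave, Zane is a knight, Priya is a knight, and Usha is a knave.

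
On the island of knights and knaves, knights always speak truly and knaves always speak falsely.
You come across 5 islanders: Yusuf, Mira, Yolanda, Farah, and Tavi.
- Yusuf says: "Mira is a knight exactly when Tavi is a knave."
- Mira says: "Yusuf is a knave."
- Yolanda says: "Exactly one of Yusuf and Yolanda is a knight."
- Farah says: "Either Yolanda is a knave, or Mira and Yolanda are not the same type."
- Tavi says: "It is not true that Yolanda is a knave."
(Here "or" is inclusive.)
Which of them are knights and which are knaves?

Yusuf is a knave, so "Mira is a knight exactly when Tavi is a knave" must be False — and it is.
Since Mira is a knight, "Yusuf is a knave" needs to be True, which holds.
Yolanda is a knight, so "exactly one of Yusuf and Yolanda is a knight" must be True — and it is.
Farah is a knave, and the claim "either Yolanda is a knave, or Mira and Yolanda are not the same type" is indeed False.
Tavi is a knight; "it is not true that Yolanda is a knave" is True, as required.

Yusuf is a knave, Mira is a knight, Yolanda is a knight, Farah is a knave, and Tavi is a knight.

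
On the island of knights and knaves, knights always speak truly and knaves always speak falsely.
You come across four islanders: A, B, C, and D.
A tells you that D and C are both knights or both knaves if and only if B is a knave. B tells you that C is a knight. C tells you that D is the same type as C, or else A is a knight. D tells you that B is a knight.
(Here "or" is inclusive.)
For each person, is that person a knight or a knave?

Since A is a knave, "D and C are both knights or both knaves if and only if B is a knave" needs to be false, which holds.
As a knight, B's statement "C is a knight" should be true; it is.
C is a knight; "D is the same type as C, or else A is a knight" is true, as required.
D is a knight; "B is a knight" is true, as required.

A is a knave, B is a knight, C is a knight, and D is a knight.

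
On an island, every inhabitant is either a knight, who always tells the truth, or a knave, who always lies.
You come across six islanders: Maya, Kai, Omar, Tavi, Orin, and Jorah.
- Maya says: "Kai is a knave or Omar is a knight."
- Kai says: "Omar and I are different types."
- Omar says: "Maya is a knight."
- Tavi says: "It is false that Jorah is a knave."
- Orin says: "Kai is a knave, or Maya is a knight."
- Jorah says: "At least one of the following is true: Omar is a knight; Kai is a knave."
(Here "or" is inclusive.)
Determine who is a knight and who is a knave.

Maya is a knave, Kai is a knight, Omar is a knave, Tavi is a knave, Orin is a knave, and Jorah is a knave.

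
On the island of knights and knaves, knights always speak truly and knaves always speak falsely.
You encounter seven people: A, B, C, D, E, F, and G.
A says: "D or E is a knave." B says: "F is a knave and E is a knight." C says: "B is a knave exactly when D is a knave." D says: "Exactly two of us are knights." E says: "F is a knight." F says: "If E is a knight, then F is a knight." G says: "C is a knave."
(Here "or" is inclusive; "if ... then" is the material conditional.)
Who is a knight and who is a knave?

A is a knight, B is a knave, C is a knight, D is a knave, E is a knight, F is a knight, and G is a knave.

A is a knight, so "D or E is a knave" must be true — and it is.
Since B is a knave, "F is a knave and E is a knight" needs to be false, which holds.
Since C is a knight, "B is a knave exactly when D is a knave" needs to be true, which holds.
D is a knave, and the claim "exactly two of us are knights" is indeed false.
As a knight, E's statement "F is a knight" should be true; it is.
F (knight): "if E is a knight, then F is a knight" — true. ✓
Since G is a knave, "C is a knave" needs to be false, which holds.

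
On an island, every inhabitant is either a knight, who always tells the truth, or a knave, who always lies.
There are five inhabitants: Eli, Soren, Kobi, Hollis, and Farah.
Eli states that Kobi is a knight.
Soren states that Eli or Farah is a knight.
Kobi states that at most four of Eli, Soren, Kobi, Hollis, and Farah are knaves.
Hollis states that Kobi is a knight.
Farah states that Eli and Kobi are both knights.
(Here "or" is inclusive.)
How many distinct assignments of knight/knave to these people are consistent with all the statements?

2

Consistent assignments:
  Eli=knight, Soren=knight, Kobi=knight, Hollis=knight, Farah=knight
  Eli=knave, Soren=knave, Kobi=knave, Hollis=knave, Farah=knave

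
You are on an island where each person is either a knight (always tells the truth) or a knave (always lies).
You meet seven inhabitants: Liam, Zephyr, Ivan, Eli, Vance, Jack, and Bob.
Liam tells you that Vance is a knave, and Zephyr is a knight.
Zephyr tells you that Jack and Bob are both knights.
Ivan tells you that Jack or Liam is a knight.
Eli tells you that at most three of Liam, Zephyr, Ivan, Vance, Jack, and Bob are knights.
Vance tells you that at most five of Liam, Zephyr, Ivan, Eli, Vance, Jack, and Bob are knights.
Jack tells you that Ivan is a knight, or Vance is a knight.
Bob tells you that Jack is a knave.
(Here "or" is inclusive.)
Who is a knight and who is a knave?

Knights: Ivan, Eli, Vance, and Jack. Knaves: Liam, Zephyr, and Bob.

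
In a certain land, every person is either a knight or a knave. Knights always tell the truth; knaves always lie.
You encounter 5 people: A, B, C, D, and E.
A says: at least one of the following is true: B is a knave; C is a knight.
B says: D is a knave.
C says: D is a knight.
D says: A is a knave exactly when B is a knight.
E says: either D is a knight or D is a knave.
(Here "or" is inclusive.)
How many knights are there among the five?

4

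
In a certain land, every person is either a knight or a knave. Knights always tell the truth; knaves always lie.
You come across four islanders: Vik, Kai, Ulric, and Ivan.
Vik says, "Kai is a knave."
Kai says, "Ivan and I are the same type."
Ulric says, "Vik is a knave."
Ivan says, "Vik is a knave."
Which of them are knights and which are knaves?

Vik is a knave, Kai is a knight, Ulric is a knight, and Ivan is a knight.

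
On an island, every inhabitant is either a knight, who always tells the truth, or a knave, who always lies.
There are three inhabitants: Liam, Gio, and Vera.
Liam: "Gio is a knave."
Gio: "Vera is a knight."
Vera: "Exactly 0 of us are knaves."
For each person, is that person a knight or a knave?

Suppose Liam is a knave. Then Liam's statement "Gio is a knave" would have to be false. Checking the 4 ways to assign the others, none is consistent with every speaker.
(For instance, with Gio=knave, Vera=knave, Liam's claim "Gio is a knave" comes out true where it would need to be false.)
So Liam must be a knight, making "Gio is a knave" true. Taking Liam=knight, Gio=knave, Vera=knave, each remaining statement checks out:
  Gio (knave): "Vera is a knight" — false. ✓
  Vera (knave): "exactly 0 of us are knaves" — false. ✓
This is the unique consistent assignment.

Knights: Liam. Knaves: Gio and Vera.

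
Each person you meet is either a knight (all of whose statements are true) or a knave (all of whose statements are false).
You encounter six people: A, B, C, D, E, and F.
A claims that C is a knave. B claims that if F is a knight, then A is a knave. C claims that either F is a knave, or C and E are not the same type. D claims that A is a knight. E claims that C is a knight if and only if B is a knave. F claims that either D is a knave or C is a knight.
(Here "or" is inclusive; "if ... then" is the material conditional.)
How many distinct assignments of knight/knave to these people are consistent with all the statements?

1

Consistent assignments:
  A=knave, B=knight, C=knight, D=knave, E=knave, F=knight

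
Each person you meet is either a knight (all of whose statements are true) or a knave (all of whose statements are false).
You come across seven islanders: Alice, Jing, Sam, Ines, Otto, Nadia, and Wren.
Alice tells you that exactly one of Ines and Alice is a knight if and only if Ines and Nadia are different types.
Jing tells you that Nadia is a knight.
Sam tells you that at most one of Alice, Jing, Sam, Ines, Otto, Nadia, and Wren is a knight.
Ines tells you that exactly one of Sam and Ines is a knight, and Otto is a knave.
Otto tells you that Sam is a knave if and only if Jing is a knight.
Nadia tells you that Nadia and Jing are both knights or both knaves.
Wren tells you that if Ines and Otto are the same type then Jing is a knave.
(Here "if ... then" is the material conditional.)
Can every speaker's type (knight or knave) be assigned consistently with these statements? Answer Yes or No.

One consistent assignment: Alice=knight, Jing=knight, Sam=knave, Ines=knave, Otto=knight, Nadia=knight, Wren=knight.

Yes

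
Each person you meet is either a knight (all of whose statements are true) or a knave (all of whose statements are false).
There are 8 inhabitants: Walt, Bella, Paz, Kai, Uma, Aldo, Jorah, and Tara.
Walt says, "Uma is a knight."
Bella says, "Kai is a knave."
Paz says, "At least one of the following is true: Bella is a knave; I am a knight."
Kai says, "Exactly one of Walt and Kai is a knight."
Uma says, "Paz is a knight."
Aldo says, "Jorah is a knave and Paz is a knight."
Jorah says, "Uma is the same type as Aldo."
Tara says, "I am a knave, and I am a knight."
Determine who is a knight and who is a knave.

Knights: Bella and Jorah. Knaves: Walt, Paz, Kai, Uma, Aldo, and Tara.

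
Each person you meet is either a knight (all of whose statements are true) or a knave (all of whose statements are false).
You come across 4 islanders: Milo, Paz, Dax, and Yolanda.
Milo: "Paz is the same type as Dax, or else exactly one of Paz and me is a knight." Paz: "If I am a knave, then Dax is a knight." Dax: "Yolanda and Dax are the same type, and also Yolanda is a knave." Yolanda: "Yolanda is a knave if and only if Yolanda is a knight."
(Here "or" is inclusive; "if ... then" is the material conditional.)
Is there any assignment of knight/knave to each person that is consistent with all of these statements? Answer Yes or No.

Checking all 16 assignments, each has at least one speaker whose statement's truth value contradicts their type.

No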